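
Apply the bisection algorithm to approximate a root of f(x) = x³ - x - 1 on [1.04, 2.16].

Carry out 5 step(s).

f(x) = x³ - x - 1
Initial interval: [1.04, 2.16]

Iteration 1:
  c_1 = (1.040000 + 2.160000)/2 = 1.600000
  f(c_1) = f(1.600000) = 1.496000
  f(a) × f(c) < 0, new interval: [1.040000, 1.600000]
Iteration 2:
  c_2 = (1.040000 + 1.600000)/2 = 1.320000
  f(c_2) = f(1.320000) = -0.020032
  f(a) × f(c) ≥ 0, new interval: [1.320000, 1.600000]
Iteration 3:
  c_3 = (1.320000 + 1.600000)/2 = 1.460000
  f(c_3) = f(1.460000) = 0.652136
  f(a) × f(c) < 0, new interval: [1.320000, 1.460000]
Iteration 4:
  c_4 = (1.320000 + 1.460000)/2 = 1.390000
  f(c_4) = f(1.390000) = 0.295619
  f(a) × f(c) < 0, new interval: [1.320000, 1.390000]
Iteration 5:
  c_5 = (1.320000 + 1.390000)/2 = 1.355000
  f(c_5) = f(1.355000) = 0.132814
  f(a) × f(c) < 0, new interval: [1.320000, 1.355000]

After 5 iteration(s), the approximation is c_5 = 1.355000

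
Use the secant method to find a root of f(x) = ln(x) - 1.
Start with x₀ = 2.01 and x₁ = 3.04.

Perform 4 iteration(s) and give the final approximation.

f(x) = ln(x) - 1
x₀ = 2.01, x₁ = 3.04

Secant formula: x_{n+1} = x_n - f(x_n)(x_n - x_{n-1})/(f(x_n) - f(x_{n-1}))

Iteration 1:
  f(2.010000) = -0.301865
  f(3.040000) = 0.111858
  x_2 = 3.040000 - 0.111858×(3.040000 - 2.010000)/(0.111858 - (-0.301865))
       = 2.761521
Iteration 2:
  f(3.040000) = 0.111858
  f(2.761521) = 0.015782
  x_3 = 2.761521 - 0.015782×(2.761521 - 3.040000)/(0.015782 - 0.111858)
       = 2.715778
Iteration 3:
  f(2.761521) = 0.015782
  f(2.715778) = -0.000922
  x_4 = 2.715778 - (-0.000922)×(2.715778 - 2.761521)/(-0.000922 - 0.015782)
       = 2.718302
Iteration 4:
  f(2.715778) = -0.000922
  f(2.718302) = 0.000007
  x_5 = 2.718302 - 0.000007×(2.718302 - 2.715778)/(0.000007 - (-0.000922))
       = 2.718282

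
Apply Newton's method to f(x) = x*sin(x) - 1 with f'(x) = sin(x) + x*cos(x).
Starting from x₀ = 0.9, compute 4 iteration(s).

f(x) = x*sin(x) - 1
f'(x) = sin(x) + x*cos(x)
x₀ = 0.9

Newton-Raphson formula: x_{n+1} = x_n - f(x_n)/f'(x_n)

Iteration 1:
  f(0.900000) = -0.295006
  f'(0.900000) = 1.342776
  x_1 = 0.900000 - (-0.295006)/1.342776 = 1.119698
Iteration 2:
  f(1.119698) = 0.007694
  f'(1.119698) = 1.388106
  x_2 = 1.119698 - 0.007694/1.388106 = 1.114156
Iteration 3:
  f(1.114156) = -0.000002
  f'(1.114156) = 1.388810
  x_3 = 1.114156 - (-0.000002)/1.388810 = 1.114157
Iteration 4:
  f(1.114157) = 0.000000
  f'(1.114157) = 1.388809
  x_4 = 1.114157 - 0.000000/1.388809 = 1.114157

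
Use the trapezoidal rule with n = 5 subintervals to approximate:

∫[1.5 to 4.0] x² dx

f(x) = x²
a = 1.5, b = 4.0, n = 5
h = (b - a)/n = 0.500000

Trapezoidal rule: (h/2)[f(x₀) + 2f(x₁) + 2f(x₂) + ... + f(xₙ)]

x_0 = 1.5000, f(x_0) = 2.250000, coefficient = 1
x_1 = 2.0000, f(x_1) = 4.000000, coefficient = 2
x_2 = 2.5000, f(x_2) = 6.250000, coefficient = 2
x_3 = 3.0000, f(x_3) = 9.000000, coefficient = 2
x_4 = 3.5000, f(x_4) = 12.250000, coefficient = 2
x_5 = 4.0000, f(x_5) = 16.000000, coefficient = 1

I ≈ (0.500000/2) × 81.250000 = 20.312500
Exact value: 20.208333
Error: 0.104167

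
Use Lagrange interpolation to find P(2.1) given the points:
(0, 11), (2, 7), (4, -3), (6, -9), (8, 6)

Lagrange interpolation formula:
P(x) = Σ yᵢ × Lᵢ(x)
where Lᵢ(x) = Π_{j≠i} (x - xⱼ)/(xᵢ - xⱼ)

L_0(2.1) = (2.1 - 2)/(0 - 2) × (2.1 - 4)/(0 - 4) × (2.1 - 6)/(0 - 6) × (2.1 - 8)/(0 - 8) = -0.011385
L_1(2.1) = (2.1 - 0)/(2 - 0) × (2.1 - 4)/(2 - 4) × (2.1 - 6)/(2 - 6) × (2.1 - 8)/(2 - 8) = 0.956353
L_2(2.1) = (2.1 - 0)/(4 - 0) × (2.1 - 2)/(4 - 2) × (2.1 - 6)/(4 - 6) × (2.1 - 8)/(4 - 8) = 0.075502
L_3(2.1) = (2.1 - 0)/(6 - 0) × (2.1 - 2)/(6 - 2) × (2.1 - 4)/(6 - 4) × (2.1 - 8)/(6 - 8) = -0.024522
L_4(2.1) = (2.1 - 0)/(8 - 0) × (2.1 - 2)/(8 - 2) × (2.1 - 4)/(8 - 4) × (2.1 - 6)/(8 - 6) = 0.004052

P(2.1) = 11×L_0(2.1) + 7×L_1(2.1) + (-3)×L_2(2.1) + (-9)×L_3(2.1) + 6×L_4(2.1)
P(2.1) = 6.587741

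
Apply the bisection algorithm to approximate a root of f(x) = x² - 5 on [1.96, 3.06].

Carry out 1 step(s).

f(x) = x² - 5
Initial interval: [1.96, 3.06]

Iteration 1:
  c_1 = (1.960000 + 3.060000)/2 = 2.510000
  f(c_1) = f(2.510000) = 1.300100
  f(a) × f(c) < 0, new interval: [1.960000, 2.510000]

After 1 iteration(s), the approximation is c_1 = 2.510000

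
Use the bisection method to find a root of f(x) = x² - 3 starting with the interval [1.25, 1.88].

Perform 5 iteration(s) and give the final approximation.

f(x) = x² - 3
Initial interval: [1.25, 1.88]

Iteration 1:
  c_1 = (1.250000 + 1.880000)/2 = 1.565000
  f(c_1) = f(1.565000) = -0.550775
  f(a) × f(c) ≥ 0, new interval: [1.565000, 1.880000]
Iteration 2:
  c_2 = (1.565000 + 1.880000)/2 = 1.722500
  f(c_2) = f(1.722500) = -0.032994
  f(a) × f(c) ≥ 0, new interval: [1.722500, 1.880000]
Iteration 3:
  c_3 = (1.722500 + 1.880000)/2 = 1.801250
  f(c_3) = f(1.801250) = 0.244502
  f(a) × f(c) < 0, new interval: [1.722500, 1.801250]
Iteration 4:
  c_4 = (1.722500 + 1.801250)/2 = 1.761875
  f(c_4) = f(1.761875) = 0.104204
  f(a) × f(c) < 0, new interval: [1.722500, 1.761875]
Iteration 5:
  c_5 = (1.722500 + 1.761875)/2 = 1.742188
  f(c_5) = f(1.742188) = 0.035217
  f(a) × f(c) < 0, new interval: [1.722500, 1.742188]

After 5 iteration(s), the approximation is c_5 = 1.742188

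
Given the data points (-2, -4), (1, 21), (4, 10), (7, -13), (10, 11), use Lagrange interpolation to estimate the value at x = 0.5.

Lagrange interpolation formula:
P(x) = Σ yᵢ × Lᵢ(x)
where Lᵢ(x) = Π_{j≠i} (x - xⱼ)/(xᵢ - xⱼ)

L_0(0.5) = (0.5 - 1)/(-2 - 1) × (0.5 - 4)/(-2 - 4) × (0.5 - 7)/(-2 - 7) × (0.5 - 10)/(-2 - 10) = 0.055588
L_1(0.5) = (0.5 - (-2))/(1 - (-2)) × (0.5 - 4)/(1 - 4) × (0.5 - 7)/(1 - 7) × (0.5 - 10)/(1 - 10) = 1.111754
L_2(0.5) = (0.5 - (-2))/(4 - (-2)) × (0.5 - 1)/(4 - 1) × (0.5 - 7)/(4 - 7) × (0.5 - 10)/(4 - 10) = -0.238233
L_3(0.5) = (0.5 - (-2))/(7 - (-2)) × (0.5 - 1)/(7 - 1) × (0.5 - 4)/(7 - 4) × (0.5 - 10)/(7 - 10) = 0.085520
L_4(0.5) = (0.5 - (-2))/(10 - (-2)) × (0.5 - 1)/(10 - 1) × (0.5 - 4)/(10 - 4) × (0.5 - 7)/(10 - 7) = -0.014628

P(0.5) = (-4)×L_0(0.5) + 21×L_1(0.5) + 10×L_2(0.5) + (-13)×L_3(0.5) + 11×L_4(0.5)
P(0.5) = 19.469489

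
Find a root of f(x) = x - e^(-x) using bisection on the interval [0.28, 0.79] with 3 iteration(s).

f(x) = x - e^(-x)
Initial interval: [0.28, 0.79]

Iteration 1:
  c_1 = (0.280000 + 0.790000)/2 = 0.535000
  f(c_1) = f(0.535000) = -0.050669
  f(a) × f(c) ≥ 0, new interval: [0.535000, 0.790000]
Iteration 2:
  c_2 = (0.535000 + 0.790000)/2 = 0.662500
  f(c_2) = f(0.662500) = 0.146939
  f(a) × f(c) < 0, new interval: [0.535000, 0.662500]
Iteration 3:
  c_3 = (0.535000 + 0.662500)/2 = 0.598750
  f(c_3) = f(0.598750) = 0.049252
  f(a) × f(c) < 0, new interval: [0.535000, 0.598750]

After 3 iteration(s), the approximation is c_3 = 0.598750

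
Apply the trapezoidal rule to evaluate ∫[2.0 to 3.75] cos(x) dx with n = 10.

f(x) = cos(x)
a = 2.0, b = 3.75, n = 10
h = (b - a)/n = 0.175000

Trapezoidal rule: (h/2)[f(x₀) + 2f(x₁) + 2f(x₂) + ... + f(xₙ)]

x_0 = 2.0000, f(x_0) = -0.416147, coefficient = 1
x_1 = 2.1750, f(x_1) = -0.568107, coefficient = 2
x_2 = 2.3500, f(x_2) = -0.702713, coefficient = 2
x_3 = 2.5250, f(x_3) = -0.815854, coefficient = 2
x_4 = 2.7000, f(x_4) = -0.904072, coefficient = 2
x_5 = 2.8750, f(x_5) = -0.964674, coefficient = 2
x_6 = 3.0500, f(x_6) = -0.995808, coefficient = 2
x_7 = 3.2250, f(x_7) = -0.996524, coefficient = 2
x_8 = 3.4000, f(x_8) = -0.966798, coefficient = 2
x_9 = 3.5750, f(x_9) = -0.907540, coefficient = 2
x_10 = 3.7500, f(x_10) = -0.820559, coefficient = 1

I ≈ (0.175000/2) × -16.880886 = -1.477078
Exact value: -1.480859
Error: 0.003781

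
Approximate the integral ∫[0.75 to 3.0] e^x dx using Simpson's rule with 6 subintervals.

f(x) = e^x
a = 0.75, b = 3.0, n = 6
h = (b - a)/n = 0.375000

Simpson's rule: (h/3)[f(x₀) + 4f(x₁) + 2f(x₂) + ... + f(xₙ)]

x_0 = 0.7500, f(x_0) = 2.117000, coefficient = 1
x_1 = 1.1250, f(x_1) = 3.080217, coefficient = 4
x_2 = 1.5000, f(x_2) = 4.481689, coefficient = 2
x_3 = 1.8750, f(x_3) = 6.520819, coefficient = 4
x_4 = 2.2500, f(x_4) = 9.487736, coefficient = 2
x_5 = 2.6250, f(x_5) = 13.804574, coefficient = 4
x_6 = 3.0000, f(x_6) = 20.085537, coefficient = 1

I ≈ (0.375000/3) × 143.763827 = 17.970478
Exact value: 17.968537
Error: 0.001942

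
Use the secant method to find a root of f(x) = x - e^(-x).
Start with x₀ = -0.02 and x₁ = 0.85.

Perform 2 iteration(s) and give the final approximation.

f(x) = x - e^(-x)
x₀ = -0.02, x₁ = 0.85

Secant formula: x_{n+1} = x_n - f(x_n)(x_n - x_{n-1})/(f(x_n) - f(x_{n-1}))

Iteration 1:
  f(-0.020000) = -1.040201
  f(0.850000) = 0.422585
  x_2 = 0.850000 - 0.422585×(0.850000 - (-0.020000))/(0.422585 - (-1.040201))
       = 0.598665
Iteration 2:
  f(0.850000) = 0.422585
  f(0.598665) = 0.049121
  x_3 = 0.598665 - 0.049121×(0.598665 - 0.850000)/(0.049121 - 0.422585)
       = 0.565608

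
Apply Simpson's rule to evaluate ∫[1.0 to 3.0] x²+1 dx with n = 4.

f(x) = x²+1
a = 1.0, b = 3.0, n = 4
h = (b - a)/n = 0.500000

Simpson's rule: (h/3)[f(x₀) + 4f(x₁) + 2f(x₂) + ... + f(xₙ)]

x_0 = 1.0000, f(x_0) = 2.000000, coefficient = 1
x_1 = 1.5000, f(x_1) = 3.250000, coefficient = 4
x_2 = 2.0000, f(x_2) = 5.000000, coefficient = 2
x_3 = 2.5000, f(x_3) = 7.250000, coefficient = 4
x_4 = 3.0000, f(x_4) = 10.000000, coefficient = 1

I ≈ (0.500000/3) × 64.000000 = 10.666667
Exact value: 10.666667
Error: 0.000000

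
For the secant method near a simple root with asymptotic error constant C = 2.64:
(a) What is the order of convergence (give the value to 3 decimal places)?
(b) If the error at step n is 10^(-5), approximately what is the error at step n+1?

(a) Secant method has superlinear convergence with order φ = (1+√5)/2 ≈ 1.618.
    This means |e_{n+1}| ≈ C|e_n|^1.618.

(b) With |e_n| = 10^(-5) and C = 2.64:
    |e_{n+1}| ≈ 2.64 × (10^(-5))^1.618 = 2.64 × 10^(-8.09)

(a) ≈ 1.618 (golden ratio); (b) |e_{n+1}| ≈ 2.145e-08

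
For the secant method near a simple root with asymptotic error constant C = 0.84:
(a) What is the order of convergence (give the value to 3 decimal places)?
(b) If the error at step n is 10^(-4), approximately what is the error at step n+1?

(a) Secant method has superlinear convergence with order φ = (1+√5)/2 ≈ 1.618.
    This means |e_{n+1}| ≈ C|e_n|^1.618.

(b) With |e_n| = 10^(-4) and C = 0.84:
    |e_{n+1}| ≈ 0.84 × (10^(-4))^1.618 = 0.84 × 10^(-6.47)

(a) ≈ 1.618 (golden ratio); (b) |e_{n+1}| ≈ 2.832e-07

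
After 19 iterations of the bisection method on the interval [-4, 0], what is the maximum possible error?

Bisection error bound: |error| ≤ (b-a)/2^n
|error| ≤ (0 - (-4))/2^19 = 4/2^19
|error| ≤ 0.0000076294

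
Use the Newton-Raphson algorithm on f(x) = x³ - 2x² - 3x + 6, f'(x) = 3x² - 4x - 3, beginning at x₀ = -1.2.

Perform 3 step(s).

f(x) = x³ - 2x² - 3x + 6
f'(x) = 3x² - 4x - 3
x₀ = -1.2

Newton-Raphson formula: x_{n+1} = x_n - f(x_n)/f'(x_n)

Iteration 1:
  f(-1.200000) = 4.992000
  f'(-1.200000) = 6.120000
  x_1 = -1.200000 - 4.992000/6.120000 = -2.015686
Iteration 2:
  f(-2.015686) = -4.268639
  f'(-2.015686) = 17.251719
  x_2 = -2.015686 - (-4.268639)/17.251719 = -1.768254
Iteration 3:
  f(-1.768254) = -0.477516
  f'(-1.768254) = 13.453177
  x_3 = -1.768254 - (-0.477516)/13.453177 = -1.732759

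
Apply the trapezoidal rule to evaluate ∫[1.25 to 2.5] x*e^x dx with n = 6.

f(x) = x*e^x
a = 1.25, b = 2.5, n = 6
h = (b - a)/n = 0.208333

Trapezoidal rule: (h/2)[f(x₀) + 2f(x₁) + 2f(x₂) + ... + f(xₙ)]

x_0 = 1.2500, f(x_0) = 4.362929, coefficient = 1
x_1 = 1.4583, f(x_1) = 6.269067, coefficient = 2
x_2 = 1.6667, f(x_2) = 8.824150, coefficient = 2
x_3 = 1.8750, f(x_3) = 12.226536, coefficient = 2
x_4 = 2.0833, f(x_4) = 16.731656, coefficient = 2
x_5 = 2.2917, f(x_5) = 22.667814, coefficient = 2
x_6 = 2.5000, f(x_6) = 30.456235, coefficient = 1

I ≈ (0.208333/2) × 168.257610 = 17.526834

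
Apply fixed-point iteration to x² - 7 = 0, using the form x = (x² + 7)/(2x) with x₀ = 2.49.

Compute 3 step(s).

Equation: x² - 7 = 0
Fixed-point form: x = (x² + 7)/(2x)
x₀ = 2.49

x_1 = g(2.490000) = 2.650622
x_2 = g(2.650622) = 2.645756
x_3 = g(2.645756) = 2.645751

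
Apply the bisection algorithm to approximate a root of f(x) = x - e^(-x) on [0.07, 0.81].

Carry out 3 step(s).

f(x) = x - e^(-x)
Initial interval: [0.07, 0.81]

Iteration 1:
  c_1 = (0.070000 + 0.810000)/2 = 0.440000
  f(c_1) = f(0.440000) = -0.204036
  f(a) × f(c) ≥ 0, new interval: [0.440000, 0.810000]
Iteration 2:
  c_2 = (0.440000 + 0.810000)/2 = 0.625000
  f(c_2) = f(0.625000) = 0.089739
  f(a) × f(c) < 0, new interval: [0.440000, 0.625000]
Iteration 3:
  c_3 = (0.440000 + 0.625000)/2 = 0.532500
  f(c_3) = f(0.532500) = -0.054635
  f(a) × f(c) ≥ 0, new interval: [0.532500, 0.625000]

After 3 iteration(s), the approximation is c_3 = 0.532500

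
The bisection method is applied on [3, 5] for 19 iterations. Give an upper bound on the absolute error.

Bisection error bound: |error| ≤ (b-a)/2^n
|error| ≤ (5 - 3)/2^19 = 2/2^19
|error| ≤ 0.0000038147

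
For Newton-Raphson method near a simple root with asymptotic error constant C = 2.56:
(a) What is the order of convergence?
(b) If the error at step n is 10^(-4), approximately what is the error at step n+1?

(a) Newton-Raphson has quadratic (order 2) convergence near simple roots.
    This means |e_{n+1}| ≈ C|e_n|².

(b) With |e_n| = 10^(-4) and C = 2.56:
    |e_{n+1}| ≈ 2.56 × (10^(-4))² = 2.56 × 10^(-8)

(a) 2 (quadratic); (b) |e_{n+1}| ≈ 2.560e-08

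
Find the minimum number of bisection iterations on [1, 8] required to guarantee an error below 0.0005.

We need (b-a)/2^n ≤ 0.0005
(8 - 1)/2^n ≤ 0.0005
7/2^n ≤ 0.0005
2^n ≥ 14000
n ≥ log₂(14000) = 13.77
n ≥ 14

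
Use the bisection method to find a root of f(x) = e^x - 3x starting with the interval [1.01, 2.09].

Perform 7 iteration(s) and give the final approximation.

f(x) = e^x - 3x
Initial interval: [1.01, 2.09]

Iteration 1:
  c_1 = (1.010000 + 2.090000)/2 = 1.550000
  f(c_1) = f(1.550000) = 0.061470
  f(a) × f(c) < 0, new interval: [1.010000, 1.550000]
Iteration 2:
  c_2 = (1.010000 + 1.550000)/2 = 1.280000
  f(c_2) = f(1.280000) = -0.243360
  f(a) × f(c) ≥ 0, new interval: [1.280000, 1.550000]
Iteration 3:
  c_3 = (1.280000 + 1.550000)/2 = 1.415000
  f(c_3) = f(1.415000) = -0.128514
  f(a) × f(c) ≥ 0, new interval: [1.415000, 1.550000]
Iteration 4:
  c_4 = (1.415000 + 1.550000)/2 = 1.482500
  f(c_4) = f(1.482500) = -0.043558
  f(a) × f(c) ≥ 0, new interval: [1.482500, 1.550000]
Iteration 5:
  c_5 = (1.482500 + 1.550000)/2 = 1.516250
  f(c_5) = f(1.516250) = 0.006361
  f(a) × f(c) < 0, new interval: [1.482500, 1.516250]
Iteration 6:
  c_6 = (1.482500 + 1.516250)/2 = 1.499375
  f(c_6) = f(1.499375) = -0.019236
  f(a) × f(c) ≥ 0, new interval: [1.499375, 1.516250]
Iteration 7:
  c_7 = (1.499375 + 1.516250)/2 = 1.507812
  f(c_7) = f(1.507812) = -0.006598
  f(a) × f(c) ≥ 0, new interval: [1.507812, 1.516250]

After 7 iteration(s), the approximation is c_7 = 1.507812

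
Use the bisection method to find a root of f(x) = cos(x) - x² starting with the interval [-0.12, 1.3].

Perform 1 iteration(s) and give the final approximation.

f(x) = cos(x) - x²
Initial interval: [-0.12, 1.3]

Iteration 1:
  c_1 = (-0.120000 + 1.300000)/2 = 0.590000
  f(c_1) = f(0.590000) = 0.482841
  f(a) × f(c) ≥ 0, new interval: [0.590000, 1.300000]

After 1 iteration(s), the approximation is c_1 = 0.590000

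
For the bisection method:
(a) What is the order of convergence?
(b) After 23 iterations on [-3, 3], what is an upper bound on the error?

(a) Bisection has linear (order 1) convergence; the error is halved each step.

(b) Error bound = (b-a)/2^n = (3 - (-3))/2^{23}
    = 6/2^{23}

(a) 1 (linear); (b) error ≤ 7.15e-07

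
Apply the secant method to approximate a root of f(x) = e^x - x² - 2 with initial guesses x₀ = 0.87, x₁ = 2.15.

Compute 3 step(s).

f(x) = e^x - x² - 2
x₀ = 0.87, x₁ = 2.15

Secant formula: x_{n+1} = x_n - f(x_n)(x_n - x_{n-1})/(f(x_n) - f(x_{n-1}))

Iteration 1:
  f(0.870000) = -0.369989
  f(2.150000) = 1.962358
  x_2 = 2.150000 - 1.962358×(2.150000 - 0.870000)/(1.962358 - (-0.369989))
       = 1.073051
Iteration 2:
  f(2.150000) = 1.962358
  f(1.073051) = -0.227150
  x_3 = 1.073051 - (-0.227150)×(1.073051 - 2.150000)/(-0.227150 - 1.962358)
       = 1.184779
Iteration 3:
  f(1.073051) = -0.227150
  f(1.184779) = -0.133737
  x_4 = 1.184779 - (-0.133737)×(1.184779 - 1.073051)/(-0.133737 - (-0.227150))
       = 1.344737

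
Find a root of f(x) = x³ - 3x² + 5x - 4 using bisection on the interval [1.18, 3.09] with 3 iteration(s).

f(x) = x³ - 3x² + 5x - 4
Initial interval: [1.18, 3.09]

Iteration 1:
  c_1 = (1.180000 + 3.090000)/2 = 2.135000
  f(c_1) = f(2.135000) = 2.732135
  f(a) × f(c) < 0, new interval: [1.180000, 2.135000]
Iteration 2:
  c_2 = (1.180000 + 2.135000)/2 = 1.657500
  f(c_2) = f(1.657500) = 0.599241
  f(a) × f(c) < 0, new interval: [1.180000, 1.657500]
Iteration 3:
  c_3 = (1.180000 + 1.657500)/2 = 1.418750
  f(c_3) = f(1.418750) = -0.089072
  f(a) × f(c) ≥ 0, new interval: [1.418750, 1.657500]

After 3 iteration(s), the approximation is c_3 = 1.418750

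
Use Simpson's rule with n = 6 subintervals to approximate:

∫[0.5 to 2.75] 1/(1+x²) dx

f(x) = 1/(1+x²)
a = 0.5, b = 2.75, n = 6
h = (b - a)/n = 0.375000

Simpson's rule: (h/3)[f(x₀) + 4f(x₁) + 2f(x₂) + ... + f(xₙ)]

x_0 = 0.5000, f(x_0) = 0.800000, coefficient = 1
x_1 = 0.8750, f(x_1) = 0.566372, coefficient = 4
x_2 = 1.2500, f(x_2) = 0.390244, coefficient = 2
x_3 = 1.6250, f(x_3) = 0.274678, coefficient = 4
x_4 = 2.0000, f(x_4) = 0.200000, coefficient = 2
x_5 = 2.3750, f(x_5) = 0.150588, coefficient = 4
x_6 = 2.7500, f(x_6) = 0.116788, coefficient = 1

I ≈ (0.375000/3) × 6.063828 = 0.757979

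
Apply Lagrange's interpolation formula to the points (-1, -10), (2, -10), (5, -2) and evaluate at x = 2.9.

Lagrange interpolation formula:
P(x) = Σ yᵢ × Lᵢ(x)
where Lᵢ(x) = Π_{j≠i} (x - xⱼ)/(xᵢ - xⱼ)

L_0(2.9) = (2.9 - 2)/(-1 - 2) × (2.9 - 5)/(-1 - 5) = -0.105000
L_1(2.9) = (2.9 - (-1))/(2 - (-1)) × (2.9 - 5)/(2 - 5) = 0.910000
L_2(2.9) = (2.9 - (-1))/(5 - (-1)) × (2.9 - 2)/(5 - 2) = 0.195000

P(2.9) = (-10)×L_0(2.9) + (-10)×L_1(2.9) + (-2)×L_2(2.9)
P(2.9) = -8.440000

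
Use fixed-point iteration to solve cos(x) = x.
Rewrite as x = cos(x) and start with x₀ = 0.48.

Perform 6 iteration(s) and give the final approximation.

Equation: cos(x) = x
Fixed-point form: x = cos(x)
x₀ = 0.48

x_1 = g(0.480000) = 0.886995
x_2 = g(0.886995) = 0.631744
x_3 = g(0.631744) = 0.806999
x_4 = g(0.806999) = 0.691669
x_5 = g(0.691669) = 0.770182
x_6 = g(0.770182) = 0.717784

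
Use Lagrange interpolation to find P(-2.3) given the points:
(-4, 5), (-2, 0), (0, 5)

Lagrange interpolation formula:
P(x) = Σ yᵢ × Lᵢ(x)
where Lᵢ(x) = Π_{j≠i} (x - xⱼ)/(xᵢ - xⱼ)

L_0(-2.3) = (-2.3 - (-2))/(-4 - (-2)) × (-2.3 - 0)/(-4 - 0) = 0.086250
L_1(-2.3) = (-2.3 - (-4))/(-2 - (-4)) × (-2.3 - 0)/(-2 - 0) = 0.977500
L_2(-2.3) = (-2.3 - (-4))/(0 - (-4)) × (-2.3 - (-2))/(0 - (-2)) = -0.063750

P(-2.3) = 5×L_0(-2.3) + 0×L_1(-2.3) + 5×L_2(-2.3)
P(-2.3) = 0.112500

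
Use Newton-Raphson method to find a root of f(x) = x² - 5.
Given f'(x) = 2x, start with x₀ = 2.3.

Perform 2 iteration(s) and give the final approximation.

f(x) = x² - 5
f'(x) = 2x
x₀ = 2.3

Newton-Raphson formula: x_{n+1} = x_n - f(x_n)/f'(x_n)

Iteration 1:
  f(2.300000) = 0.290000
  f'(2.300000) = 4.600000
  x_1 = 2.300000 - 0.290000/4.600000 = 2.236957
Iteration 2:
  f(2.236957) = 0.003974
  f'(2.236957) = 4.473913
  x_2 = 2.236957 - 0.003974/4.473913 = 2.236068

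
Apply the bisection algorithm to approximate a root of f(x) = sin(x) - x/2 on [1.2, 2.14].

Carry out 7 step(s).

f(x) = sin(x) - x/2
Initial interval: [1.2, 2.14]

Iteration 1:
  c_1 = (1.200000 + 2.140000)/2 = 1.670000
  f(c_1) = f(1.670000) = 0.160083
  f(a) × f(c) ≥ 0, new interval: [1.670000, 2.140000]
Iteration 2:
  c_2 = (1.670000 + 2.140000)/2 = 1.905000
  f(c_2) = f(1.905000) = -0.007828
  f(a) × f(c) < 0, new interval: [1.670000, 1.905000]
Iteration 3:
  c_3 = (1.670000 + 1.905000)/2 = 1.787500
  f(c_3) = f(1.787500) = 0.082862
  f(a) × f(c) ≥ 0, new interval: [1.787500, 1.905000]
Iteration 4:
  c_4 = (1.787500 + 1.905000)/2 = 1.846250
  f(c_4) = f(1.846250) = 0.039177
  f(a) × f(c) ≥ 0, new interval: [1.846250, 1.905000]
Iteration 5:
  c_5 = (1.846250 + 1.905000)/2 = 1.875625
  f(c_5) = f(1.875625) = 0.016086
  f(a) × f(c) ≥ 0, new interval: [1.875625, 1.905000]
Iteration 6:
  c_6 = (1.875625 + 1.905000)/2 = 1.890312
  f(c_6) = f(1.890312) = 0.004231
  f(a) × f(c) ≥ 0, new interval: [1.890312, 1.905000]
Iteration 7:
  c_7 = (1.890312 + 1.905000)/2 = 1.897656
  f(c_7) = f(1.897656) = -0.001773
  f(a) × f(c) < 0, new interval: [1.890312, 1.897656]

After 7 iteration(s), the approximation is c_7 = 1.897656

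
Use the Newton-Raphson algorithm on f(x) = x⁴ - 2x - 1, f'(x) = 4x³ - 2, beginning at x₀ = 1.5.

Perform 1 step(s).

f(x) = x⁴ - 2x - 1
f'(x) = 4x³ - 2
x₀ = 1.5

Newton-Raphson formula: x_{n+1} = x_n - f(x_n)/f'(x_n)

Iteration 1:
  f(1.500000) = 1.062500
  f'(1.500000) = 11.500000
  x_1 = 1.500000 - 1.062500/11.500000 = 1.407609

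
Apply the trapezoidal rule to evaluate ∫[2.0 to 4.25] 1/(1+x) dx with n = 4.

f(x) = 1/(1+x)
a = 2.0, b = 4.25, n = 4
h = (b - a)/n = 0.562500

Trapezoidal rule: (h/2)[f(x₀) + 2f(x₁) + 2f(x₂) + ... + f(xₙ)]

x_0 = 2.0000, f(x_0) = 0.333333, coefficient = 1
x_1 = 2.5625, f(x_1) = 0.280702, coefficient = 2
x_2 = 3.1250, f(x_2) = 0.242424, coefficient = 2
x_3 = 3.6875, f(x_3) = 0.213333, coefficient = 2
x_4 = 4.2500, f(x_4) = 0.190476, coefficient = 1

I ≈ (0.562500/2) × 1.996728 = 0.561580
Exact value: 0.559616
Error: 0.001964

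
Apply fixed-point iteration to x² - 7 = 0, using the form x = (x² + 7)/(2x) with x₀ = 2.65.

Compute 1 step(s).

Equation: x² - 7 = 0
Fixed-point form: x = (x² + 7)/(2x)
x₀ = 2.65

x_1 = g(2.650000) = 2.645755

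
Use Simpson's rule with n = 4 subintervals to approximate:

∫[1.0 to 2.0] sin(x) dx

f(x) = sin(x)
a = 1.0, b = 2.0, n = 4
h = (b - a)/n = 0.250000

Simpson's rule: (h/3)[f(x₀) + 4f(x₁) + 2f(x₂) + ... + f(xₙ)]

x_0 = 1.0000, f(x_0) = 0.841471, coefficient = 1
x_1 = 1.2500, f(x_1) = 0.948985, coefficient = 4
x_2 = 1.5000, f(x_2) = 0.997495, coefficient = 2
x_3 = 1.7500, f(x_3) = 0.983986, coefficient = 4
x_4 = 2.0000, f(x_4) = 0.909297, coefficient = 1

I ≈ (0.250000/3) × 11.477641 = 0.956470
Exact value: 0.956449
Error: 0.000021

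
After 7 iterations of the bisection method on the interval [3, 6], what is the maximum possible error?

Bisection error bound: |error| ≤ (b-a)/2^n
|error| ≤ (6 - 3)/2^7 = 3/2^7
|error| ≤ 0.0234375000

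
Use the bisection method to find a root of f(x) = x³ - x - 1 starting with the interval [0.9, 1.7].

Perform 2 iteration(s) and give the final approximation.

f(x) = x³ - x - 1
Initial interval: [0.9, 1.7]

Iteration 1:
  c_1 = (0.900000 + 1.700000)/2 = 1.300000
  f(c_1) = f(1.300000) = -0.103000
  f(a) × f(c) ≥ 0, new interval: [1.300000, 1.700000]
Iteration 2:
  c_2 = (1.300000 + 1.700000)/2 = 1.500000
  f(c_2) = f(1.500000) = 0.875000
  f(a) × f(c) < 0, new interval: [1.300000, 1.500000]

After 2 iteration(s), the approximation is c_2 = 1.500000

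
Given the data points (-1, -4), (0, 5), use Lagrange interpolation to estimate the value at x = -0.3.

Lagrange interpolation formula:
P(x) = Σ yᵢ × Lᵢ(x)
where Lᵢ(x) = Π_{j≠i} (x - xⱼ)/(xᵢ - xⱼ)

L_0(-0.3) = (-0.3 - 0)/(-1 - 0) = 0.300000
L_1(-0.3) = (-0.3 - (-1))/(0 - (-1)) = 0.700000

P(-0.3) = (-4)×L_0(-0.3) + 5×L_1(-0.3)
P(-0.3) = 2.300000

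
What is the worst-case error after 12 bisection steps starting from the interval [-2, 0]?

Bisection error bound: |error| ≤ (b-a)/2^n
|error| ≤ (0 - (-2))/2^12 = 2/2^12
|error| ≤ 0.0004882812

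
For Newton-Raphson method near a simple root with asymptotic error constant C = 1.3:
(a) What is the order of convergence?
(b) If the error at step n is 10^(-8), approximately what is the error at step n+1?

(a) Newton-Raphson has quadratic (order 2) convergence near simple roots.
    This means |e_{n+1}| ≈ C|e_n|².

(b) With |e_n| = 10^(-8) and C = 1.3:
    |e_{n+1}| ≈ 1.3 × (10^(-8))² = 1.3 × 10^(-16)

(a) 2 (quadratic); (b) |e_{n+1}| ≈ 1.300e-16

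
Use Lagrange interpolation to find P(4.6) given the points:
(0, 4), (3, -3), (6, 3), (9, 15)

Lagrange interpolation formula:
P(x) = Σ yᵢ × Lᵢ(x)
where Lᵢ(x) = Π_{j≠i} (x - xⱼ)/(xᵢ - xⱼ)

L_0(4.6) = (4.6 - 3)/(0 - 3) × (4.6 - 6)/(0 - 6) × (4.6 - 9)/(0 - 9) = -0.060840
L_1(4.6) = (4.6 - 0)/(3 - 0) × (4.6 - 6)/(3 - 6) × (4.6 - 9)/(3 - 9) = 0.524741
L_2(4.6) = (4.6 - 0)/(6 - 0) × (4.6 - 3)/(6 - 3) × (4.6 - 9)/(6 - 9) = 0.599704
L_3(4.6) = (4.6 - 0)/(9 - 0) × (4.6 - 3)/(9 - 3) × (4.6 - 6)/(9 - 6) = -0.063605

P(4.6) = 4×L_0(4.6) + (-3)×L_1(4.6) + 3×L_2(4.6) + 15×L_3(4.6)
P(4.6) = -0.972543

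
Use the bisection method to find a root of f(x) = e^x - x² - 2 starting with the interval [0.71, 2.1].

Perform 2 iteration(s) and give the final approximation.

f(x) = e^x - x² - 2
Initial interval: [0.71, 2.1]

Iteration 1:
  c_1 = (0.710000 + 2.100000)/2 = 1.405000
  f(c_1) = f(1.405000) = 0.101502
  f(a) × f(c) < 0, new interval: [0.710000, 1.405000]
Iteration 2:
  c_2 = (0.710000 + 1.405000)/2 = 1.057500
  f(c_2) = f(1.057500) = -0.239142
  f(a) × f(c) ≥ 0, new interval: [1.057500, 1.405000]

After 2 iteration(s), the approximation is c_2 = 1.057500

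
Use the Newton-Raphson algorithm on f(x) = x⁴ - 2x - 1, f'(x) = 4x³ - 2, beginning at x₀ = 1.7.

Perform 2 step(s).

f(x) = x⁴ - 2x - 1
f'(x) = 4x³ - 2
x₀ = 1.7

Newton-Raphson formula: x_{n+1} = x_n - f(x_n)/f'(x_n)

Iteration 1:
  f(1.700000) = 3.952100
  f'(1.700000) = 17.652000
  x_1 = 1.700000 - 3.952100/17.652000 = 1.476110
Iteration 2:
  f(1.476110) = 0.795392
  f'(1.476110) = 10.865198
  x_2 = 1.476110 - 0.795392/10.865198 = 1.402905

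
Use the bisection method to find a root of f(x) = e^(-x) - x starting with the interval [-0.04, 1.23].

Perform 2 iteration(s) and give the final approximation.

f(x) = e^(-x) - x
Initial interval: [-0.04, 1.23]

Iteration 1:
  c_1 = (-0.040000 + 1.230000)/2 = 0.595000
  f(c_1) = f(0.595000) = -0.043437
  f(a) × f(c) < 0, new interval: [-0.040000, 0.595000]
Iteration 2:
  c_2 = (-0.040000 + 0.595000)/2 = 0.277500
  f(c_2) = f(0.277500) = 0.480176
  f(a) × f(c) ≥ 0, new interval: [0.277500, 0.595000]

After 2 iteration(s), the approximation is c_2 = 0.277500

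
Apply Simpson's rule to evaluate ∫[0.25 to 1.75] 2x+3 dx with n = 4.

f(x) = 2x+3
a = 0.25, b = 1.75, n = 4
h = (b - a)/n = 0.375000

Simpson's rule: (h/3)[f(x₀) + 4f(x₁) + 2f(x₂) + ... + f(xₙ)]

x_0 = 0.2500, f(x_0) = 3.500000, coefficient = 1
x_1 = 0.6250, f(x_1) = 4.250000, coefficient = 4
x_2 = 1.0000, f(x_2) = 5.000000, coefficient = 2
x_3 = 1.3750, f(x_3) = 5.750000, coefficient = 4
x_4 = 1.7500, f(x_4) = 6.500000, coefficient = 1

I ≈ (0.375000/3) × 60.000000 = 7.500000
Exact value: 7.500000
Error: 0.000000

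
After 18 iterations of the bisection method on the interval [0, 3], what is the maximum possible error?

Bisection error bound: |error| ≤ (b-a)/2^n
|error| ≤ (3 - 0)/2^18 = 3/2^18
|error| ≤ 0.0000114441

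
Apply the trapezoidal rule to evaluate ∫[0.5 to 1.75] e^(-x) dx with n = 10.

f(x) = e^(-x)
a = 0.5, b = 1.75, n = 10
h = (b - a)/n = 0.125000

Trapezoidal rule: (h/2)[f(x₀) + 2f(x₁) + 2f(x₂) + ... + f(xₙ)]

x_0 = 0.5000, f(x_0) = 0.606531, coefficient = 1
x_1 = 0.6250, f(x_1) = 0.535261, coefficient = 2
x_2 = 0.7500, f(x_2) = 0.472367, coefficient = 2
x_3 = 0.8750, f(x_3) = 0.416862, coefficient = 2
x_4 = 1.0000, f(x_4) = 0.367879, coefficient = 2
x_5 = 1.1250, f(x_5) = 0.324652, coefficient = 2
x_6 = 1.2500, f(x_6) = 0.286505, coefficient = 2
x_7 = 1.3750, f(x_7) = 0.252840, coefficient = 2
x_8 = 1.5000, f(x_8) = 0.223130, coefficient = 2
x_9 = 1.6250, f(x_9) = 0.196912, coefficient = 2
x_10 = 1.7500, f(x_10) = 0.173774, coefficient = 1

I ≈ (0.125000/2) × 6.933121 = 0.433320
Exact value: 0.432757
Error: 0.000563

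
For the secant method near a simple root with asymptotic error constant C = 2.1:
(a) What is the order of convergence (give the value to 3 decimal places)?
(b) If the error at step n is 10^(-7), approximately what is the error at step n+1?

(a) Secant method has superlinear convergence with order φ = (1+√5)/2 ≈ 1.618.
    This means |e_{n+1}| ≈ C|e_n|^1.618.

(b) With |e_n| = 10^(-7) and C = 2.1:
    |e_{n+1}| ≈ 2.1 × (10^(-7))^1.618 = 2.1 × 10^(-11.33)

(a) ≈ 1.618 (golden ratio); (b) |e_{n+1}| ≈ 9.908e-12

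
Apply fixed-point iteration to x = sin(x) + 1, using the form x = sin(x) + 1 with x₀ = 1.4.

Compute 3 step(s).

Equation: x = sin(x) + 1
Fixed-point form: x = sin(x) + 1
x₀ = 1.4

x_1 = g(1.400000) = 1.985450
x_2 = g(1.985450) = 1.915256
x_3 = g(1.915256) = 1.941258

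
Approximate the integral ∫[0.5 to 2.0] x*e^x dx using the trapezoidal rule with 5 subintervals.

f(x) = x*e^x
a = 0.5, b = 2.0, n = 5
h = (b - a)/n = 0.300000

Trapezoidal rule: (h/2)[f(x₀) + 2f(x₁) + 2f(x₂) + ... + f(xₙ)]

x_0 = 0.5000, f(x_0) = 0.824361, coefficient = 1
x_1 = 0.8000, f(x_1) = 1.780433, coefficient = 2
x_2 = 1.1000, f(x_2) = 3.304583, coefficient = 2
x_3 = 1.4000, f(x_3) = 5.677280, coefficient = 2
x_4 = 1.7000, f(x_4) = 9.305711, coefficient = 2
x_5 = 2.0000, f(x_5) = 14.778112, coefficient = 1

I ≈ (0.300000/2) × 55.738485 = 8.360773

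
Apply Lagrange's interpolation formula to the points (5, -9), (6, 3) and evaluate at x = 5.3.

Lagrange interpolation formula:
P(x) = Σ yᵢ × Lᵢ(x)
where Lᵢ(x) = Π_{j≠i} (x - xⱼ)/(xᵢ - xⱼ)

L_0(5.3) = (5.3 - 6)/(5 - 6) = 0.700000
L_1(5.3) = (5.3 - 5)/(6 - 5) = 0.300000

P(5.3) = (-9)×L_0(5.3) + 3×L_1(5.3)
P(5.3) = -5.400000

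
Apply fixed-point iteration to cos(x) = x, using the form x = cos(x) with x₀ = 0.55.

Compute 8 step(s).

Equation: cos(x) = x
Fixed-point form: x = cos(x)
x₀ = 0.55

x_1 = g(0.550000) = 0.852525
x_2 = g(0.852525) = 0.658084
x_3 = g(0.658084) = 0.791165
x_4 = g(0.791165) = 0.703017
x_5 = g(0.703017) = 0.762895
x_6 = g(0.762895) = 0.722839
x_7 = g(0.722839) = 0.749931
x_8 = g(0.749931) = 0.731736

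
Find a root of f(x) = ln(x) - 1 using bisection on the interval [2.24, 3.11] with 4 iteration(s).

f(x) = ln(x) - 1
Initial interval: [2.24, 3.11]

Iteration 1:
  c_1 = (2.240000 + 3.110000)/2 = 2.675000
  f(c_1) = f(2.675000) = -0.016051
  f(a) × f(c) ≥ 0, new interval: [2.675000, 3.110000]
Iteration 2:
  c_2 = (2.675000 + 3.110000)/2 = 2.892500
  f(c_2) = f(2.892500) = 0.062121
  f(a) × f(c) < 0, new interval: [2.675000, 2.892500]
Iteration 3:
  c_3 = (2.675000 + 2.892500)/2 = 2.783750
  f(c_3) = f(2.783750) = 0.023799
  f(a) × f(c) < 0, new interval: [2.675000, 2.783750]
Iteration 4:
  c_4 = (2.675000 + 2.783750)/2 = 2.729375
  f(c_4) = f(2.729375) = 0.004073
  f(a) × f(c) < 0, new interval: [2.675000, 2.729375]

After 4 iteration(s), the approximation is c_4 = 2.729375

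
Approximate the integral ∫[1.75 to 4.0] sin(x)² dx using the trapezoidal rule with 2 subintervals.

f(x) = sin(x)²
a = 1.75, b = 4.0, n = 2
h = (b - a)/n = 1.125000

Trapezoidal rule: (h/2)[f(x₀) + 2f(x₁) + 2f(x₂) + ... + f(xₙ)]

x_0 = 1.7500, f(x_0) = 0.968228, coefficient = 1
x_1 = 2.8750, f(x_1) = 0.069404, coefficient = 2
x_2 = 4.0000, f(x_2) = 0.572750, coefficient = 1

I ≈ (1.125000/2) × 1.679786 = 0.944880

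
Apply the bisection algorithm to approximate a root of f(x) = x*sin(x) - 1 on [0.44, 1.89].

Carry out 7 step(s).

f(x) = x*sin(x) - 1
Initial interval: [0.44, 1.89]

Iteration 1:
  c_1 = (0.440000 + 1.890000)/2 = 1.165000
  f(c_1) = f(1.165000) = 0.070388
  f(a) × f(c) < 0, new interval: [0.440000, 1.165000]
Iteration 2:
  c_2 = (0.440000 + 1.165000)/2 = 0.802500
  f(c_2) = f(0.802500) = -0.422926
  f(a) × f(c) ≥ 0, new interval: [0.802500, 1.165000]
Iteration 3:
  c_3 = (0.802500 + 1.165000)/2 = 0.983750
  f(c_3) = f(0.983750) = -0.180949
  f(a) × f(c) ≥ 0, new interval: [0.983750, 1.165000]
Iteration 4:
  c_4 = (0.983750 + 1.165000)/2 = 1.074375
  f(c_4) = f(1.074375) = -0.055310
  f(a) × f(c) ≥ 0, new interval: [1.074375, 1.165000]
Iteration 5:
  c_5 = (1.074375 + 1.165000)/2 = 1.119687
  f(c_5) = f(1.119687) = 0.007679
  f(a) × f(c) < 0, new interval: [1.074375, 1.119687]
Iteration 6:
  c_6 = (1.074375 + 1.119687)/2 = 1.097031
  f(c_6) = f(1.097031) = -0.023799
  f(a) × f(c) ≥ 0, new interval: [1.097031, 1.119687]
Iteration 7:
  c_7 = (1.097031 + 1.119687)/2 = 1.108359
  f(c_7) = f(1.108359) = -0.008054
  f(a) × f(c) ≥ 0, new interval: [1.108359, 1.119687]

After 7 iteration(s), the approximation is c_7 = 1.108359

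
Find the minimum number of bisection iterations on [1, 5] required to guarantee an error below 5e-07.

We need (b-a)/2^n ≤ 5e-07
(5 - 1)/2^n ≤ 5e-07
4/2^n ≤ 5e-07
2^n ≥ 8000000
n ≥ log₂(8000000) = 22.93
n ≥ 23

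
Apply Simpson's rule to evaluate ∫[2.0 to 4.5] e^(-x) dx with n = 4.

f(x) = e^(-x)
a = 2.0, b = 4.5, n = 4
h = (b - a)/n = 0.625000

Simpson's rule: (h/3)[f(x₀) + 4f(x₁) + 2f(x₂) + ... + f(xₙ)]

x_0 = 2.0000, f(x_0) = 0.135335, coefficient = 1
x_1 = 2.6250, f(x_1) = 0.072440, coefficient = 4
x_2 = 3.2500, f(x_2) = 0.038774, coefficient = 2
x_3 = 3.8750, f(x_3) = 0.020754, coefficient = 4
x_4 = 4.5000, f(x_4) = 0.011109, coefficient = 1

I ≈ (0.625000/3) × 0.596769 = 0.124327
Exact value: 0.124226
Error: 0.000101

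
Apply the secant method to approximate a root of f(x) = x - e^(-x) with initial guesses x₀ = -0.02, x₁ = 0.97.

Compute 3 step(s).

f(x) = x - e^(-x)
x₀ = -0.02, x₁ = 0.97

Secant formula: x_{n+1} = x_n - f(x_n)(x_n - x_{n-1})/(f(x_n) - f(x_{n-1}))

Iteration 1:
  f(-0.020000) = -1.040201
  f(0.970000) = 0.590917
  x_2 = 0.970000 - 0.590917×(0.970000 - (-0.020000))/(0.590917 - (-1.040201))
       = 0.611346
Iteration 2:
  f(0.970000) = 0.590917
  f(0.611346) = 0.068725
  x_3 = 0.611346 - 0.068725×(0.611346 - 0.970000)/(0.068725 - 0.590917)
       = 0.564143
Iteration 3:
  f(0.611346) = 0.068725
  f(0.564143) = -0.004704
  x_4 = 0.564143 - (-0.004704)×(0.564143 - 0.611346)/(-0.004704 - 0.068725)
       = 0.567167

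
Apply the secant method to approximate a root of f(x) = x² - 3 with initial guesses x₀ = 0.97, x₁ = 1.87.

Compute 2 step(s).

f(x) = x² - 3
x₀ = 0.97, x₁ = 1.87

Secant formula: x_{n+1} = x_n - f(x_n)(x_n - x_{n-1})/(f(x_n) - f(x_{n-1}))

Iteration 1:
  f(0.970000) = -2.059100
  f(1.870000) = 0.496900
  x_2 = 1.870000 - 0.496900×(1.870000 - 0.970000)/(0.496900 - (-2.059100))
       = 1.695035
Iteration 2:
  f(1.870000) = 0.496900
  f(1.695035) = -0.126856
  x_3 = 1.695035 - (-0.126856)×(1.695035 - 1.870000)/(-0.126856 - 0.496900)
       = 1.730618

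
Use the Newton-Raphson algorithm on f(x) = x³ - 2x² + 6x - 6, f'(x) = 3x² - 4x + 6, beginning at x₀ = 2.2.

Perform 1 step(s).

f(x) = x³ - 2x² + 6x - 6
f'(x) = 3x² - 4x + 6
x₀ = 2.2

Newton-Raphson formula: x_{n+1} = x_n - f(x_n)/f'(x_n)

Iteration 1:
  f(2.200000) = 8.168000
  f'(2.200000) = 11.720000
  x_1 = 2.200000 - 8.168000/11.720000 = 1.503072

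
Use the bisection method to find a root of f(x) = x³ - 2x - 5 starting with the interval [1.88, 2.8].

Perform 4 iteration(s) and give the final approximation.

f(x) = x³ - 2x - 5
Initial interval: [1.88, 2.8]

Iteration 1:
  c_1 = (1.880000 + 2.800000)/2 = 2.340000
  f(c_1) = f(2.340000) = 3.132904
  f(a) × f(c) < 0, new interval: [1.880000, 2.340000]
Iteration 2:
  c_2 = (1.880000 + 2.340000)/2 = 2.110000
  f(c_2) = f(2.110000) = 0.173931
  f(a) × f(c) < 0, new interval: [1.880000, 2.110000]
Iteration 3:
  c_3 = (1.880000 + 2.110000)/2 = 1.995000
  f(c_3) = f(1.995000) = -1.049850
  f(a) × f(c) ≥ 0, new interval: [1.995000, 2.110000]
Iteration 4:
  c_4 = (1.995000 + 2.110000)/2 = 2.052500
  f(c_4) = f(2.052500) = -0.458318
  f(a) × f(c) ≥ 0, new interval: [2.052500, 2.110000]

After 4 iteration(s), the approximation is c_4 = 2.052500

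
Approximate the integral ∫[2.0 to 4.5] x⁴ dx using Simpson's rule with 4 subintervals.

f(x) = x⁴
a = 2.0, b = 4.5, n = 4
h = (b - a)/n = 0.625000

Simpson's rule: (h/3)[f(x₀) + 4f(x₁) + 2f(x₂) + ... + f(xₙ)]

x_0 = 2.0000, f(x_0) = 16.000000, coefficient = 1
x_1 = 2.6250, f(x_1) = 47.480713, coefficient = 4
x_2 = 3.2500, f(x_2) = 111.566406, coefficient = 2
x_3 = 3.8750, f(x_3) = 225.468994, coefficient = 4
x_4 = 4.5000, f(x_4) = 410.062500, coefficient = 1

I ≈ (0.625000/3) × 1740.994141 = 362.707113
Exact value: 362.656250
Error: 0.050863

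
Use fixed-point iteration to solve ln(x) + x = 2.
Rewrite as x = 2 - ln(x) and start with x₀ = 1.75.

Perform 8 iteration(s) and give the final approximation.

Equation: ln(x) + x = 2
Fixed-point form: x = 2 - ln(x)
x₀ = 1.75

x_1 = g(1.750000) = 1.440384
x_2 = g(1.440384) = 1.635090
x_3 = g(1.635090) = 1.508302
x_4 = g(1.508302) = 1.589015
x_5 = g(1.589015) = 1.536885
x_6 = g(1.536885) = 1.570242
x_7 = g(1.570242) = 1.548770
x_8 = g(1.548770) = 1.562539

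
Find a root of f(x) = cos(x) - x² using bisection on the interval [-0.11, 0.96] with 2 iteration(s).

f(x) = cos(x) - x²
Initial interval: [-0.11, 0.96]

Iteration 1:
  c_1 = (-0.110000 + 0.960000)/2 = 0.425000
  f(c_1) = f(0.425000) = 0.730414
  f(a) × f(c) ≥ 0, new interval: [0.425000, 0.960000]
Iteration 2:
  c_2 = (0.425000 + 0.960000)/2 = 0.692500
  f(c_2) = f(0.692500) = 0.290096
  f(a) × f(c) ≥ 0, new interval: [0.692500, 0.960000]

After 2 iteration(s), the approximation is c_2 = 0.692500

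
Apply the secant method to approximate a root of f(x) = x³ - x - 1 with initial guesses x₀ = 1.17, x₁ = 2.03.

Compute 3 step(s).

f(x) = x³ - x - 1
x₀ = 1.17, x₁ = 2.03

Secant formula: x_{n+1} = x_n - f(x_n)(x_n - x_{n-1})/(f(x_n) - f(x_{n-1}))

Iteration 1:
  f(1.170000) = -0.568387
  f(2.030000) = 5.335427
  x_2 = 2.030000 - 5.335427×(2.030000 - 1.170000)/(5.335427 - (-0.568387))
       = 1.252796
Iteration 2:
  f(2.030000) = 5.335427
  f(1.252796) = -0.286535
  x_3 = 1.252796 - (-0.286535)×(1.252796 - 2.030000)/(-0.286535 - 5.335427)
       = 1.292408
Iteration 3:
  f(1.252796) = -0.286535
  f(1.292408) = -0.133675
  x_4 = 1.292408 - (-0.133675)×(1.292408 - 1.252796)/(-0.133675 - (-0.286535))
       = 1.327048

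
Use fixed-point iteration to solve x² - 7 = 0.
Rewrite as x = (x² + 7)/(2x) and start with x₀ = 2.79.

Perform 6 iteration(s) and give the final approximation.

Equation: x² - 7 = 0
Fixed-point form: x = (x² + 7)/(2x)
x₀ = 2.79

x_1 = g(2.790000) = 2.649480
x_2 = g(2.649480) = 2.645754
x_3 = g(2.645754) = 2.645751
x_4 = g(2.645751) = 2.645751
x_5 = g(2.645751) = 2.645751
x_6 = g(2.645751) = 2.645751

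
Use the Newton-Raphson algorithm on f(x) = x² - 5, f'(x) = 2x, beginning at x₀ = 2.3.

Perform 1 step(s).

f(x) = x² - 5
f'(x) = 2x
x₀ = 2.3

Newton-Raphson formula: x_{n+1} = x_n - f(x_n)/f'(x_n)

Iteration 1:
  f(2.300000) = 0.290000
  f'(2.300000) = 4.600000
  x_1 = 2.300000 - 0.290000/4.600000 = 2.236957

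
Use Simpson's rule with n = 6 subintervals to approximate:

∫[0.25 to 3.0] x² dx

f(x) = x²
a = 0.25, b = 3.0, n = 6
h = (b - a)/n = 0.458333

Simpson's rule: (h/3)[f(x₀) + 4f(x₁) + 2f(x₂) + ... + f(xₙ)]

x_0 = 0.2500, f(x_0) = 0.062500, coefficient = 1
x_1 = 0.7083, f(x_1) = 0.501736, coefficient = 4
x_2 = 1.1667, f(x_2) = 1.361111, coefficient = 2
x_3 = 1.6250, f(x_3) = 2.640625, coefficient = 4
x_4 = 2.0833, f(x_4) = 4.340278, coefficient = 2
x_5 = 2.5417, f(x_5) = 6.460069, coefficient = 4
x_6 = 3.0000, f(x_6) = 9.000000, coefficient = 1

I ≈ (0.458333/3) × 58.875000 = 8.994792
Exact value: 8.994792
Error: 0.000000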